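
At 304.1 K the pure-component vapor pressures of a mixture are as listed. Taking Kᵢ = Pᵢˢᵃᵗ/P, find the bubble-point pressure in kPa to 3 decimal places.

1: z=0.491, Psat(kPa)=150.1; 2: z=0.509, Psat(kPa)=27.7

Pbub = 87.798 kPa

At the bubble point ψ → 0, so ΣzᵢKᵢ = 1 with Kᵢ = Pᵢˢᵃᵗ/P ⇒ P = ΣzᵢPᵢˢᵃᵗ.
P = 0.491·150.1 + 0.509·27.7 = 87.798 kPa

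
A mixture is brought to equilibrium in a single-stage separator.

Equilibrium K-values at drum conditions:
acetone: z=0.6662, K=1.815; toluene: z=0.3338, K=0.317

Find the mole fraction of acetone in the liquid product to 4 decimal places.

Rachford–Rice: g(ψ) = Σ zᵢ(Kᵢ−1)/(1+ψ(Kᵢ−1)) = 0.
Check two-phase: ΣzᵢKᵢ = 1.3150 > 1 and Σzᵢ/Kᵢ = 1.4200 > 1, so g(0) = 0.3150 > 0 and g(1) = -0.4200 < 0.
Newton–Raphson from ψ = 0.3:
  ψ = 0.3000: g = 0.14954, g' = -0.5320 → ψ = 0.5811
  ψ = 0.5811: g = -0.00955, g' = -0.6319 → ψ = 0.5660
  ψ = 0.5660: g = -0.00008, g' = -0.6210 → ψ = 0.5658
Converged at ψ = 0.5658.
Compositions from xᵢ = zᵢ/(1+ψ(Kᵢ−1)), yᵢ = Kᵢxᵢ:
  acetone: x = 0.4559, y = 0.8275
  toluene: x = 0.5441, y = 0.1725

x_acetone = 0.4559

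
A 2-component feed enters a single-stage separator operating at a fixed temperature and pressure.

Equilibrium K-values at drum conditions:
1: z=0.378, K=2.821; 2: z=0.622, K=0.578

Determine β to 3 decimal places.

Rachford–Rice: g(β) = Σ zᵢ(Kᵢ−1)/(1+β(Kᵢ−1)) = 0.
Feasibility: ΣzᵢKᵢ = 1.426, Σzᵢ/Kᵢ = 1.210 — both > 1, two phases present.
Binary case is linear: z₁(K₁−1)(1+β(K₂−1)) + z₂(K₂−1)(1+β(K₁−1)) = 0
⇒ β = [z₁(K₁−1)+z₂(K₂−1)] / [−(K₁−1)(K₂−1)] = 0.4259/0.7685 = 0.554

β = 0.554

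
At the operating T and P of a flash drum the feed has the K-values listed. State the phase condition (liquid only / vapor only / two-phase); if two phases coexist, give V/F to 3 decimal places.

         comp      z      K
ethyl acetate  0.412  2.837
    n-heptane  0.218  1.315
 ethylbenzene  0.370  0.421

two-phase, V/F = 0.743

ΣzᵢKᵢ = 1.611; Σzᵢ/Kᵢ = 1.190.
Both exceed 1, so a two-phase solution exists.
Iterate (Newton) starting at ψ = 0.5:
  ψ = 0.500: g = 0.1523, g' = -0.640 → ψ = 0.738
  ψ = 0.738: g = 0.0028, g' = -0.643 → ψ = 0.743
Converged at ψ = 0.743.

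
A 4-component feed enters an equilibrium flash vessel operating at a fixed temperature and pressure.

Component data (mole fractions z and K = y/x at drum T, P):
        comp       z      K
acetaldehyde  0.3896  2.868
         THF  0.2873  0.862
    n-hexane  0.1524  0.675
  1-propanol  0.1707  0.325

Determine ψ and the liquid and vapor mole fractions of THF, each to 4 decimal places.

ψ = 0.6805, x_THF = 0.3171, y_THF = 0.2733

Rachford–Rice: g(ψ) = Σ zᵢ(Kᵢ−1)/(1+ψ(Kᵢ−1)) = 0.
Check two-phase: ΣzᵢKᵢ = 1.5234 > 1 and Σzᵢ/Kᵢ = 1.2201 > 1, so g(0) = 0.5234 > 0 and g(1) = -0.2201 < 0.
Newton iteration, ψ⁰ = 0.5:
  ψ = 0.5000: g = 0.10066, g' = -0.5699 → ψ = 0.6766
  ψ = 0.6766: g = 0.00216, g' = -0.5619 → ψ = 0.6805
Converged at ψ = 0.6805.
Compositions from xᵢ = zᵢ/(1+ψ(Kᵢ−1)), yᵢ = Kᵢxᵢ:
  acetaldehyde: x = 0.1715, y = 0.4920
  THF: x = 0.3171, y = 0.2733
  n-hexane: x = 0.1957, y = 0.1321
  1-propanol: x = 0.3157, y = 0.1026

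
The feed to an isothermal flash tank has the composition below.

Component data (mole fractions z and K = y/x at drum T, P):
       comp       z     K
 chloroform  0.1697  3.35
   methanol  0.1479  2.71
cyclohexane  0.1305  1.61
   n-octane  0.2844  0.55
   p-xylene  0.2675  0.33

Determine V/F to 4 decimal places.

Newton–Raphson from V/F = 0.5:
  V/F = 0.5000: g = -0.05395, g' = -0.7197 → V/F = 0.4250
  V/F = 0.4250: g = 0.00036, g' = -0.7330 → V/F = 0.4255
Converged at V/F = 0.4255.

V/F = 0.4255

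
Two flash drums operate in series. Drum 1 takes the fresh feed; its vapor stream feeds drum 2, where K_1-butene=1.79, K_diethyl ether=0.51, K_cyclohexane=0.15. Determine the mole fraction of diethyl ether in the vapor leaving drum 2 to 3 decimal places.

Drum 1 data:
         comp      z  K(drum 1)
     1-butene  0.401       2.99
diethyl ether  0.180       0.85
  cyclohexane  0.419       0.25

y_diethyl ether (drum 2) = 0.118

Drum 1:
Let ψ₁ = V/F and solve Σ zᵢ(Kᵢ−1)/(1+ψ₁(Kᵢ−1)) = 0.
Feasibility: ΣzᵢKᵢ = 1.457, Σzᵢ/Kᵢ = 2.022 — both > 1, two phases present.
Iterate (Newton) starting at ψ₁ = 0.35:
  ψ₁ = 0.350: g = 0.0158, g' = -0.990 → ψ₁ = 0.366
Converged at ψ₁ = 0.366.
Drum-1 compositions:
  1-butene: x = 0.232, y = 0.694
  diethyl ether: x = 0.190, y = 0.162
  cyclohexane: x = 0.578, y = 0.144
Drum-2 feed = drum-1 vapor: z₂ = (0.6937, 0.1619, 0.1444).
Drum 2:
Newton iteration, ψ₂⁰ = 0.5:
  ψ₂ = 0.500: g = 0.0744, g' = -0.606 → ψ₂ = 0.623
  ψ₂ = 0.623: g = -0.0075, g' = -0.746 → ψ₂ = 0.613
  ψ₂ = 0.613: g = -0.0001, g' = -0.730 → ψ₂ = 0.612
Converged at ψ₂ = 0.612.
  1-butene: x = 0.468, y = 0.837
  diethyl ether: x = 0.231, y = 0.118
  cyclohexane: x = 0.301, y = 0.045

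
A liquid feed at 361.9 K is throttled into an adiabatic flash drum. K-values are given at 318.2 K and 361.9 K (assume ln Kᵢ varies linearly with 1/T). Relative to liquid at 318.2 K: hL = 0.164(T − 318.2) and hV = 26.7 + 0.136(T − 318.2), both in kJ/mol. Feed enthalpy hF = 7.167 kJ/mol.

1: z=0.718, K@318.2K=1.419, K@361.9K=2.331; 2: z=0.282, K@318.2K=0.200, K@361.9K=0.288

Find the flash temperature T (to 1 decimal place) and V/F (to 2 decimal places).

Adiabatic flash: solve Rachford–Rice at each trial T, then check hF = ψ·hV(T) + (1−ψ)·hL(T).
  T = 318.2 K: K = (1.419, 0.200), RR gives ψ = 0.224, H_out = 5.993 kJ/mol
  T = 361.9 K: K = (2.331, 0.288), RR gives ψ = 0.797, H_out = 27.460 kJ/mol
  T = 340.0 K: K = (1.847, 0.243), RR gives ψ = 0.615, H_out = 19.624 kJ/mol
  T = 329.1 K: K = (1.626, 0.221), RR gives ψ = 0.471, H_out = 14.226 kJ/mol
  T = 323.6 K: K = (1.520, 0.210), RR gives ψ = 0.367, H_out = 10.620 kJ/mol
  T = 320.9 K: K = (1.469, 0.205), RR gives ψ = 0.302, H_out = 8.482 kJ/mol
  T = 319.5 K: K = (1.443, 0.202), RR gives ψ = 0.264, H_out = 7.242 kJ/mol
Linear interpolation between T = 318.2 (H_out = 5.993) and T = 319.5 (H_out = 7.242) on hF = 7.167 gives T ≈ 319.4 K, at which ψ = 0.26.

T = 319.4 K, V/F = 0.26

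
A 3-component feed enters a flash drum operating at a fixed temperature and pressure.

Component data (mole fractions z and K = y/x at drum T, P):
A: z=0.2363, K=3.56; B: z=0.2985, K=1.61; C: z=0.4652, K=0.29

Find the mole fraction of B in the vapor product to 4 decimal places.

y_B = 0.3897

Let β = V/F and solve Σ zᵢ(Kᵢ−1)/(1+β(Kᵢ−1)) = 0.
Check two-phase: ΣzᵢKᵢ = 1.4567 > 1 and Σzᵢ/Kᵢ = 1.8559 > 1, so g(0) = 0.4567 > 0 and g(1) = -0.8559 < 0.
Iterate (Newton) starting at β = 0.66:
  β = 0.6600: g = -0.26682, g' = -1.1010 → β = 0.4177
  β = 0.4177: g = -0.03206, g' = -0.9061 → β = 0.3823
Converged at β = 0.3823.
Compositions from xᵢ = zᵢ/(1+β(Kᵢ−1)), yᵢ = Kᵢxᵢ:
  A: x = 0.1194, y = 0.4251
  B: x = 0.2420, y = 0.3897
  C: x = 0.6385, y = 0.1852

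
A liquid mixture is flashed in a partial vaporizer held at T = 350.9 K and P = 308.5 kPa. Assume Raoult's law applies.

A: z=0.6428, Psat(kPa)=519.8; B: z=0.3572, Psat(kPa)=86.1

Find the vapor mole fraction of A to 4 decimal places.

Raoult's law: Kᵢ = Pᵢˢᵃᵗ/P = Pᵢˢᵃᵗ/308.5.
  K_A = 519.8/308.5 = 1.684927, K_B = 86.1/308.5 = 0.279092
Rachford–Rice: g(V/F) = Σ zᵢ(Kᵢ−1)/(1+V/F(Kᵢ−1)) = 0.
Check two-phase: ΣzᵢKᵢ = 1.1828 > 1 and Σzᵢ/Kᵢ = 1.6614 > 1, so g(0) = 0.1828 > 0 and g(1) = -0.6614 < 0.
Binary case is linear: z₁(K₁−1)(1+V/F(K₂−1)) + z₂(K₂−1)(1+V/F(K₁−1)) = 0
⇒ V/F = [z₁(K₁−1)+z₂(K₂−1)] / [−(K₁−1)(K₂−1)] = 0.18276/0.49377 = 0.3701
Compositions from xᵢ = zᵢ/(1+V/F(Kᵢ−1)), yᵢ = Kᵢxᵢ:
  A: x = 0.5128, y = 0.8640
  B: x = 0.4872, y = 0.1360

y_A = 0.8640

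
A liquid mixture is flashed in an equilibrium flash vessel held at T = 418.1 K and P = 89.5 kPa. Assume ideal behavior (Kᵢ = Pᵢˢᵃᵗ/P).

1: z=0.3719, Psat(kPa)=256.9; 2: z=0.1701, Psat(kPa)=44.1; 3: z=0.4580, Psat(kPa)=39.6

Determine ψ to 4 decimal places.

ψ = 0.3477

Raoult's law: Kᵢ = Pᵢˢᵃᵗ/P = Pᵢˢᵃᵗ/89.5.
  K_1 = 256.9/89.5 = 2.870391, K_2 = 44.1/89.5 = 0.492737, K_3 = 39.6/89.5 = 0.442458
Iterate (Newton) starting at ψ = 0.5:
  ψ = 0.5000: g = -0.11022, g' = -0.6997 → ψ = 0.3425
  ψ = 0.3425: g = 0.00395, g' = -0.7650 → ψ = 0.3476
  ψ = 0.3476: g = 0.00001, g' = -0.7613 → ψ = 0.3477
Converged at ψ = 0.3477.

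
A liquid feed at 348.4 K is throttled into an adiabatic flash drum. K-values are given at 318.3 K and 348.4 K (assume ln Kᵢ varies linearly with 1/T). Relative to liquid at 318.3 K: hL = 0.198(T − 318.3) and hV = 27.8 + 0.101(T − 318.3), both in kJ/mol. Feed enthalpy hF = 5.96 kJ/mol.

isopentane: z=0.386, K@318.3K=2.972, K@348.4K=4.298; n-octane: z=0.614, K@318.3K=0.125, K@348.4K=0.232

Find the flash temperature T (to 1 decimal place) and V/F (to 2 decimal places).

Adiabatic flash: solve Rachford–Rice at each trial T, then check hF = ψ·hV(T) + (1−ψ)·hL(T).
  T = 318.3 K: K = (2.972, 0.125), RR gives ψ = 0.130, H_out = 3.608 kJ/mol
  T = 348.4 K: K = (4.298, 0.232), RR gives ψ = 0.316, H_out = 13.833 kJ/mol
  T = 333.4 K: K = (3.606, 0.173), RR gives ψ = 0.231, H_out = 9.075 kJ/mol
  T = 325.9 K: K = (3.283, 0.148), RR gives ψ = 0.184, H_out = 6.484 kJ/mol
  T = 322.1 K: K = (3.126, 0.136), RR gives ψ = 0.158, H_out = 5.084 kJ/mol
  T = 324.0 K: K = (3.204, 0.142), RR gives ψ = 0.171, H_out = 5.792 kJ/mol
Linear interpolation between T = 324.0 (H_out = 5.792) and T = 325.9 (H_out = 6.484) on hF = 5.96 gives T ≈ 324.5 K, at which ψ = 0.17.

T = 324.5 K, V/F = 0.17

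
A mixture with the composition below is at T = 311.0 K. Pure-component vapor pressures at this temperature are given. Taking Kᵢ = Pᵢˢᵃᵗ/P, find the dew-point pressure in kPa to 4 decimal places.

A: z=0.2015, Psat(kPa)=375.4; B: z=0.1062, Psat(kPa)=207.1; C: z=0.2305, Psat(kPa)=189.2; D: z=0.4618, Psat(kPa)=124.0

Pdew = 166.8881 kPa

At the dew point ψ → 1, so Σzᵢ/Kᵢ = 1 with Kᵢ = Pᵢˢᵃᵗ/P ⇒ 1/P = Σzᵢ/Pᵢˢᵃᵗ.
1/P = 0.2015/375.4 + 0.1062/207.1 + 0.2305/189.2 + 0.4618/124.0 = 0.0059920 ⇒ P = 166.8881 kPa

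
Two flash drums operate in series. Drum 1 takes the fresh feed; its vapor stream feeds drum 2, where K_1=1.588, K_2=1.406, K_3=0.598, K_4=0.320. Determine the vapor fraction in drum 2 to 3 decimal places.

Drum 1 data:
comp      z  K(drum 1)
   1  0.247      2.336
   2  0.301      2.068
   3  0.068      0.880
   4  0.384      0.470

V/F (drum 2) = 0.259

Drum 1:
Rachford–Rice: g(ψ₁) = Σ zᵢ(Kᵢ−1)/(1+ψ₁(Kᵢ−1)) = 0.
Feasibility: ΣzᵢKᵢ = 1.440, Σzᵢ/Kᵢ = 1.146 — both > 1, two phases present.
Iterate (Newton) starting at ψ₁ = 0.5:
  ψ₁ = 0.500: g = 0.1218, g' = -0.505 → ψ₁ = 0.741
  ψ₁ = 0.741: g = 0.0011, g' = -0.512 → ψ₁ = 0.743
Converged at ψ₁ = 0.743.
Drum-1 compositions:
  1: x = 0.124, y = 0.290
  2: x = 0.168, y = 0.347
  3: x = 0.075, y = 0.066
  4: x = 0.634, y = 0.298
Drum-2 feed = drum-1 vapor: z₂ = (0.2895, 0.3470, 0.0657, 0.2978).
Drum 2:
Let ψ₂ = V/F and solve Σ zᵢ(Kᵢ−1)/(1+ψ₂(Kᵢ−1)) = 0.
Check two-phase: ΣzᵢKᵢ = 1.082 > 1 and Σzᵢ/Kᵢ = 1.470 > 1, so g(0) = 0.082 > 0 and g(1) = -0.470 < 0.
Newton iteration, ψ₂⁰ = 0.45:
  ψ₂ = 0.450: g = -0.0703, g' = -0.405 → ψ₂ = 0.276
  ψ₂ = 0.276: g = -0.0060, g' = -0.343 → ψ₂ = 0.259
Converged at ψ₂ = 0.259.
  1: x = 0.251, y = 0.399
  2: x = 0.314, y = 0.441
  3: x = 0.073, y = 0.044
  4: x = 0.361, y = 0.116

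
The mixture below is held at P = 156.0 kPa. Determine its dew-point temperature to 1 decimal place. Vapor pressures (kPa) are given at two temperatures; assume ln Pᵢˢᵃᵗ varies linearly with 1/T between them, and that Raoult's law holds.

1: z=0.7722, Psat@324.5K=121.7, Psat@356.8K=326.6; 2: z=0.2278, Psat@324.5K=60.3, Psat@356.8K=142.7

Dew-point temperature: Σzᵢ·P/Pᵢˢᵃᵗ(T) = 1. Interpolate ln Pᵢˢᵃᵗ = aᵢ + bᵢ/T.
  T = 324.5 K: ΣzᵢP/Pᵢˢᵃᵗ = 1.5792
  T = 356.8 K: ΣzᵢP/Pᵢˢᵃᵗ = 0.6179
  T = 340.6 K: ΣzᵢP/Pᵢˢᵃᵗ = 0.9670
  T = 332.6 K: ΣzᵢP/Pᵢˢᵃᵗ = 1.2264
  T = 336.6 K: ΣzᵢP/Pᵢˢᵃᵗ = 1.0874
  T = 338.6 K: ΣzᵢP/Pᵢˢᵃᵗ = 1.0251
  T = 339.6 K: ΣzᵢP/Pᵢˢᵃᵗ = 0.9955
Interpolating between 338.6 K and 339.6 K gives T ≈ 339.4 K.

T = 339.4 K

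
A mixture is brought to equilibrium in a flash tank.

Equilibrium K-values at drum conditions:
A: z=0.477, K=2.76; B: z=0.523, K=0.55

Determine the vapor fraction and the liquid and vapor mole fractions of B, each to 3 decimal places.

ψ = 0.763, x_B = 0.796, y_B = 0.438

Rachford–Rice: g(ψ) = Σ zᵢ(Kᵢ−1)/(1+ψ(Kᵢ−1)) = 0.
Check two-phase: ΣzᵢKᵢ = 1.604 > 1 and Σzᵢ/Kᵢ = 1.124 > 1, so g(0) = 0.604 > 0 and g(1) = -0.124 < 0.
Newton–Raphson from ψ = 0.48:
  ψ = 0.480: g = 0.1549, g' = -0.606 → ψ = 0.735
  ψ = 0.735: g = 0.0142, g' = -0.517 → ψ = 0.763
Converged at ψ = 0.763.
Compositions from xᵢ = zᵢ/(1+ψ(Kᵢ−1)), yᵢ = Kᵢxᵢ:
  A: x = 0.204, y = 0.562
  B: x = 0.796, y = 0.438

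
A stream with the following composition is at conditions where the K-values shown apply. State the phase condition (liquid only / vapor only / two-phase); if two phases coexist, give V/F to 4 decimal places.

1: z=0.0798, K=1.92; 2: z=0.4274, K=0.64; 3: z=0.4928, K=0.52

liquid only

ΣzᵢKᵢ = 0.6830; Σzᵢ/Kᵢ = 1.6571.
Since ΣzᵢKᵢ < 1 the mixture is below its bubble point — single liquid phase.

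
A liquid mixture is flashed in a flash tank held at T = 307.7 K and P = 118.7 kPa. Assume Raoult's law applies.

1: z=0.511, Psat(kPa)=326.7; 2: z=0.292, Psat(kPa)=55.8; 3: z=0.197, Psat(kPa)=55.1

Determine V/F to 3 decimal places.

V/F = 0.681

Raoult's law: Kᵢ = Pᵢˢᵃᵗ/P = Pᵢˢᵃᵗ/118.7.
  K_1 = 326.7/118.7 = 2.75232, K_2 = 55.8/118.7 = 0.47009, K_3 = 55.1/118.7 = 0.46420
Rachford–Rice: g(V/F) = Σ zᵢ(Kᵢ−1)/(1+V/F(Kᵢ−1)) = 0.
g(0) = ΣzᵢKᵢ − 1 = 0.635 and g(1) = 1 − Σzᵢ/Kᵢ = -0.231, so a root lies in (0, 1).
Iterate (Newton) starting at V/F = 0.63:
  V/F = 0.630: g = 0.0340, g' = -0.668 → V/F = 0.681
Converged at V/F = 0.681.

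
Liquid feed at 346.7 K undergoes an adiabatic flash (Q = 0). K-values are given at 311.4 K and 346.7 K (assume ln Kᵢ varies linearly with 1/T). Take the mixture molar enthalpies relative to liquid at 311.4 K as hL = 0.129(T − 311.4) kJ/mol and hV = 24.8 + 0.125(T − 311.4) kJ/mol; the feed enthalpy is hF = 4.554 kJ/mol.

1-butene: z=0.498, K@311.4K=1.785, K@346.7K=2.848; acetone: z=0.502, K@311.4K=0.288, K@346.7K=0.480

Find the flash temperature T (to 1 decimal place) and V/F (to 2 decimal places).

Adiabatic flash: solve Rachford–Rice at each trial T, then check hF = ψ·hV(T) + (1−ψ)·hL(T).
  T = 311.4 K: K = (1.785, 0.288), RR gives ψ = 0.060, H_out = 1.487 kJ/mol
  T = 346.7 K: K = (2.848, 0.480), RR gives ψ = 0.686, H_out = 21.471 kJ/mol
  T = 329.0 K: K = (2.282, 0.377), RR gives ψ = 0.407, H_out = 12.341 kJ/mol
  T = 320.2 K: K = (2.025, 0.331), RR gives ψ = 0.254, H_out = 7.429 kJ/mol
  T = 315.8 K: K = (1.903, 0.309), RR gives ψ = 0.165, H_out = 4.645 kJ/mol
  T = 313.6 K: K = (1.843, 0.298), RR gives ψ = 0.115, H_out = 3.123 kJ/mol
Linear interpolation between T = 313.6 (H_out = 3.123) and T = 315.8 (H_out = 4.645) on hF = 4.554 gives T ≈ 315.7 K, at which ψ = 0.16.

T = 315.7 K, V/F = 0.16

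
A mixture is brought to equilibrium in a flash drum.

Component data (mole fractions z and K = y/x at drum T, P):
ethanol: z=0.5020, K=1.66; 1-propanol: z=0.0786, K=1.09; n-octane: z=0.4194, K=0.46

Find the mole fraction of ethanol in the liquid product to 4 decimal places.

x_ethanol = 0.4100

Rachford–Rice: g(β) = Σ zᵢ(Kᵢ−1)/(1+β(Kᵢ−1)) = 0.
Check two-phase: ΣzᵢKᵢ = 1.1119 > 1 and Σzᵢ/Kᵢ = 1.2863 > 1, so g(0) = 0.1119 > 0 and g(1) = -0.2863 < 0.
Newton–Raphson from β = 0.61:
  β = 0.6100: g = -0.09480, g' = -0.3837 → β = 0.3629
  β = 0.3629: g = -0.00753, g' = -0.3321 → β = 0.3402
Converged at β = 0.3402.
Compositions from xᵢ = zᵢ/(1+β(Kᵢ−1)), yᵢ = Kᵢxᵢ:
  ethanol: x = 0.4100, y = 0.6805
  1-propanol: x = 0.0763, y = 0.0831
  n-octane: x = 0.5138, y = 0.2363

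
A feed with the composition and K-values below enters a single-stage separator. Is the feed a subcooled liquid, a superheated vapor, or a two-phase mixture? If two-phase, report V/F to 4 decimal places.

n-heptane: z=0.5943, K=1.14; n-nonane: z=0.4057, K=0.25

ΣzᵢKᵢ = 0.7789; Σzᵢ/Kᵢ = 2.1441.
Since ΣzᵢKᵢ < 1 the mixture is below its bubble point — single liquid phase.

subcooled liquid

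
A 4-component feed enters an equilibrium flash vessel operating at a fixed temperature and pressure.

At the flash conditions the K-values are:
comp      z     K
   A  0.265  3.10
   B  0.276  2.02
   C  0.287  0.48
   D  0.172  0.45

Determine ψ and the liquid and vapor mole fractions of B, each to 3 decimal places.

ψ = 0.702, x_B = 0.161, y_B = 0.325

Newton–Raphson from ψ = 0.68:
  ψ = 0.680: g = 0.0134, g' = -0.617 → ψ = 0.702
Converged at ψ = 0.702.
Compositions from xᵢ = zᵢ/(1+ψ(Kᵢ−1)), yᵢ = Kᵢxᵢ:
  A: x = 0.107, y = 0.332
  B: x = 0.161, y = 0.325
  C: x = 0.452, y = 0.217
  D: x = 0.280, y = 0.126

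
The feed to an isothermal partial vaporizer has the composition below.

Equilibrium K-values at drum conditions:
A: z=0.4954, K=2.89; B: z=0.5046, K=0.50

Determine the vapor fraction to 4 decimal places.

ψ = 0.7238

Binary case is linear: z₁(K₁−1)(1+ψ(K₂−1)) + z₂(K₂−1)(1+ψ(K₁−1)) = 0
⇒ ψ = [z₁(K₁−1)+z₂(K₂−1)] / [−(K₁−1)(K₂−1)] = 0.68401/0.94500 = 0.7238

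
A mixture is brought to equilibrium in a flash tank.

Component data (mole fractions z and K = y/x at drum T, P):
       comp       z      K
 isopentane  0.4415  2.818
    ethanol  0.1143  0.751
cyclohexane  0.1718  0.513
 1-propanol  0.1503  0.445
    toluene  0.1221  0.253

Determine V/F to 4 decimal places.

V/F = 0.5220

Rachford–Rice: g(V/F) = Σ zᵢ(Kᵢ−1)/(1+V/F(Kᵢ−1)) = 0.
Feasibility: ΣzᵢKᵢ = 1.5159, Σzᵢ/Kᵢ = 1.4641 — both > 1, two phases present.
Newton iteration, V/F⁰ = 0.46:
  V/F = 0.4600: g = 0.04617, g' = -0.7511 → V/F = 0.5215
  V/F = 0.5215: g = 0.00037, g' = -0.7416 → V/F = 0.5220
Converged at V/F = 0.5220.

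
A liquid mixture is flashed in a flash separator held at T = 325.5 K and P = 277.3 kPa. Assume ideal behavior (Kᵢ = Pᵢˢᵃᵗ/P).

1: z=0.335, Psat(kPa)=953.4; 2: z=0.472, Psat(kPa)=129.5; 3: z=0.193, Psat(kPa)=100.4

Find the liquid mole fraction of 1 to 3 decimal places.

x_1 = 0.188

Raoult's law: Kᵢ = Pᵢˢᵃᵗ/P = Pᵢˢᵃᵗ/277.3.
  K_1 = 953.4/277.3 = 3.43815, K_2 = 129.5/277.3 = 0.46700, K_3 = 100.4/277.3 = 0.36206
Material balance + equilibrium reduce to Σ zᵢ(Kᵢ−1)/(1+V/F(Kᵢ−1)) = 0.
g(0) = ΣzᵢKᵢ − 1 = 0.442 and g(1) = 1 − Σzᵢ/Kᵢ = -0.641, so a root lies in (0, 1).
Iterate (Newton) starting at V/F = 0.5:
  V/F = 0.500: g = -0.1557, g' = -0.823 → V/F = 0.311
  V/F = 0.311: g = 0.0096, g' = -0.959 → V/F = 0.321
Converged at V/F = 0.321.
Compositions from xᵢ = zᵢ/(1+V/F(Kᵢ−1)), yᵢ = Kᵢxᵢ:
  1: x = 0.188, y = 0.646
  2: x = 0.569, y = 0.266
  3: x = 0.243, y = 0.088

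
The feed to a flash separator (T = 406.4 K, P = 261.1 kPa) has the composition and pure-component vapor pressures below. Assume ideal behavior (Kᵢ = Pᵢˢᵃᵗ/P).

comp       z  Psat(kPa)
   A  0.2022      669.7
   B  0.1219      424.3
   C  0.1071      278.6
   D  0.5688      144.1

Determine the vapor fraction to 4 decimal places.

ψ = 0.2811

Raoult's law: Kᵢ = Pᵢˢᵃᵗ/P = Pᵢˢᵃᵗ/261.1.
  K_A = 669.7/261.1 = 2.564918, K_B = 424.3/261.1 = 1.625048, K_C = 278.6/261.1 = 1.067024, K_D = 144.1/261.1 = 0.551896
Let ψ = V/F and solve Σ zᵢ(Kᵢ−1)/(1+ψ(Kᵢ−1)) = 0.
Feasibility: ΣzᵢKᵢ = 1.1449, Σzᵢ/Kᵢ = 1.2848 — both > 1, two phases present.
Newton–Raphson from ψ = 0.5:
  ψ = 0.5000: g = -0.08596, g' = -0.3736 → ψ = 0.2699
  ψ = 0.2699: g = 0.00474, g' = -0.4279 → ψ = 0.2810
  ψ = 0.2810: g = 0.00003, g' = -0.4233 → ψ = 0.2811
Converged at ψ = 0.2811.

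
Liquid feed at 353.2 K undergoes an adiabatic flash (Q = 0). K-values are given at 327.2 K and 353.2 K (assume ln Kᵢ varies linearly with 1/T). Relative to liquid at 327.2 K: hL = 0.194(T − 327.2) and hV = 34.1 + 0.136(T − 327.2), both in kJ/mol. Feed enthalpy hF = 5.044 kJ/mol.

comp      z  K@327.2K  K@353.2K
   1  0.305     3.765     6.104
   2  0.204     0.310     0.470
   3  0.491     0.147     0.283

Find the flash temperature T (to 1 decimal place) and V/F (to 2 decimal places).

Adiabatic flash: solve Rachford–Rice at each trial T, then check hF = ψ·hV(T) + (1−ψ)·hL(T).
  T = 327.2 K: K = (3.765, 0.310, 0.147), RR gives ψ = 0.127, H_out = 4.334 kJ/mol
  T = 353.2 K: K = (6.104, 0.470, 0.283), RR gives ψ = 0.322, H_out = 15.554 kJ/mol
  T = 340.2 K: K = (4.838, 0.385, 0.207), RR gives ψ = 0.229, H_out = 10.174 kJ/mol
  T = 333.7 K: K = (4.279, 0.346, 0.175), RR gives ψ = 0.181, H_out = 7.364 kJ/mol
  T = 330.4 K: K = (4.012, 0.327, 0.160), RR gives ψ = 0.155, H_out = 5.861 kJ/mol
  T = 328.8 K: K = (3.887, 0.319, 0.154), RR gives ψ = 0.141, H_out = 5.107 kJ/mol
Linear interpolation between T = 327.2 (H_out = 4.334) and T = 328.8 (H_out = 5.107) on hF = 5.044 gives T ≈ 328.7 K, at which ψ = 0.14.

T = 328.7 K, V/F = 0.14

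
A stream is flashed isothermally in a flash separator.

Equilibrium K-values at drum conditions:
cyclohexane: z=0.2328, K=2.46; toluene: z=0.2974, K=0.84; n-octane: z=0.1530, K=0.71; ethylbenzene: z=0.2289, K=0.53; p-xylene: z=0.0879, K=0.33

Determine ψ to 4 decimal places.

ψ = 0.1553

Material balance + equilibrium reduce to Σ zᵢ(Kᵢ−1)/(1+ψ(Kᵢ−1)) = 0.
Feasibility: ΣzᵢKᵢ = 1.0815, Σzᵢ/Kᵢ = 1.3624 — both > 1, two phases present.
Newton–Raphson from ψ = 0.5:
  ψ = 0.5000: g = -0.13634, g' = -0.3680 → ψ = 0.1295
  ψ = 0.1295: g = 0.01209, g' = -0.4774 → ψ = 0.1549
  ψ = 0.1549: g = 0.00022, g' = -0.4601 → ψ = 0.1553
Converged at ψ = 0.1553.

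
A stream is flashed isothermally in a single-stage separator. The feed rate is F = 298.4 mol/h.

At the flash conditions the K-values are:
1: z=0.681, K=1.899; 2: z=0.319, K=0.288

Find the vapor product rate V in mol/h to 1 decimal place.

Material balance + equilibrium reduce to Σ zᵢ(Kᵢ−1)/(1+ψ(Kᵢ−1)) = 0.
Check two-phase: ΣzᵢKᵢ = 1.385 > 1 and Σzᵢ/Kᵢ = 1.466 > 1, so g(0) = 0.385 > 0 and g(1) = -0.466 < 0.
Iterate (Newton) starting at ψ = 0.5:
  ψ = 0.500: g = 0.0697, g' = -0.652 → ψ = 0.607
  ψ = 0.607: g = -0.0038, g' = -0.732 → ψ = 0.602
Converged at ψ = 0.602.
Then V = ψ·F = 0.6016·298.4 = 179.5 mol/h and L = F − V = 118.9 mol/h.

V = 179.5 mol/h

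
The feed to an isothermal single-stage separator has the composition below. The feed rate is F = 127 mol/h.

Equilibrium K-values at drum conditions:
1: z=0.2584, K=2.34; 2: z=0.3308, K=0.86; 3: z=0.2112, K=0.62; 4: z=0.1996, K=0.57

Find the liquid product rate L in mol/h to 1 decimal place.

Let ψ = V/F and solve Σ zᵢ(Kᵢ−1)/(1+ψ(Kᵢ−1)) = 0.
g(0) = ΣzᵢKᵢ − 1 = 0.1339 and g(1) = 1 − Σzᵢ/Kᵢ = -0.1859, so a root lies in (0, 1).
Newton–Raphson from ψ = 0.5:
  ψ = 0.5000: g = -0.05088, g' = -0.2802 → ψ = 0.3185
  ψ = 0.3185: g = 0.00347, g' = -0.3241 → ψ = 0.3292
Converged at ψ = 0.3292.
Then V = ψ·F = 0.3292·127 = 41.8 mol/h and L = F − V = 85.2 mol/h.

L = 85.2 mol/h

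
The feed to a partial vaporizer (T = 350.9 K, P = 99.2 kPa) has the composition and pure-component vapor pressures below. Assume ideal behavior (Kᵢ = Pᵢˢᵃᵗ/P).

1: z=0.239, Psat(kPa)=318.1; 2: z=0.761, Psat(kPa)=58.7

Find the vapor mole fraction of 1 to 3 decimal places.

Raoult's law: Kᵢ = Pᵢˢᵃᵗ/P = Pᵢˢᵃᵗ/99.2.
  K_1 = 318.1/99.2 = 3.20665, K_2 = 58.7/99.2 = 0.59173
Material balance + equilibrium reduce to Σ zᵢ(Kᵢ−1)/(1+V/F(Kᵢ−1)) = 0.
Feasibility: ΣzᵢKᵢ = 1.217, Σzᵢ/Kᵢ = 1.361 — both > 1, two phases present.
Iterate (Newton) starting at V/F = 0.5:
  V/F = 0.500: g = -0.1396, g' = -0.463 → V/F = 0.199
  V/F = 0.199: g = 0.0286, g' = -0.713 → V/F = 0.239
  V/F = 0.239: g = 0.0012, g' = -0.655 → V/F = 0.241
Converged at V/F = 0.241.
Compositions from xᵢ = zᵢ/(1+V/F(Kᵢ−1)), yᵢ = Kᵢxᵢ:
  1: x = 0.156, y = 0.501
  2: x = 0.844, y = 0.499

y_1 = 0.501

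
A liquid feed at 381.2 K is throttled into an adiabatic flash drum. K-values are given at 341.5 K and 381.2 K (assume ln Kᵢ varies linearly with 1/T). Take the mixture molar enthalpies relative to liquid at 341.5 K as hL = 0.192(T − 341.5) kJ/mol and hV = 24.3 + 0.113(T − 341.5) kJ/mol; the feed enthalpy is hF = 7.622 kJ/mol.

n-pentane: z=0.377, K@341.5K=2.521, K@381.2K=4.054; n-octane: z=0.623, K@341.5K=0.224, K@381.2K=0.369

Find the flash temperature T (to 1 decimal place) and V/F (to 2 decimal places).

T = 355.8 K, V/F = 0.21

Adiabatic flash: solve Rachford–Rice at each trial T, then check hF = ψ·hV(T) + (1−ψ)·hL(T).
  T = 341.5 K: K = (2.521, 0.224), RR gives ψ = 0.076, H_out = 1.852 kJ/mol
  T = 381.2 K: K = (4.054, 0.369), RR gives ψ = 0.393, H_out = 15.950 kJ/mol
  T = 361.4 K: K = (3.241, 0.292), RR gives ψ = 0.254, H_out = 9.598 kJ/mol
  T = 351.4 K: K = (2.867, 0.256), RR gives ψ = 0.173, H_out = 5.975 kJ/mol
  T = 356.4 K: K = (3.051, 0.274), RR gives ψ = 0.215, H_out = 7.838 kJ/mol
  T = 353.9 K: K = (2.958, 0.265), RR gives ψ = 0.195, H_out = 6.921 kJ/mol
  T = 355.1 K: K = (3.002, 0.269), RR gives ψ = 0.205, H_out = 7.365 kJ/mol
Linear interpolation between T = 355.1 (H_out = 7.365) and T = 356.4 (H_out = 7.838) on hF = 7.622 gives T ≈ 355.8 K, at which ψ = 0.21.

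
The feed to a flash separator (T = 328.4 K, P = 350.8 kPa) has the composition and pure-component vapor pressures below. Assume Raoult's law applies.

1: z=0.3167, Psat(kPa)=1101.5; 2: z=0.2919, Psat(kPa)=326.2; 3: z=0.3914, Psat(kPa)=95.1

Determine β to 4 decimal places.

Raoult's law: Kᵢ = Pᵢˢᵃᵗ/P = Pᵢˢᵃᵗ/350.8.
  K_1 = 1101.5/350.8 = 3.139966, K_2 = 326.2/350.8 = 0.929875, K_3 = 95.1/350.8 = 0.271095
Let β = V/F and solve Σ zᵢ(Kᵢ−1)/(1+β(Kᵢ−1)) = 0.
Feasibility: ΣzᵢKᵢ = 1.3720, Σzᵢ/Kᵢ = 1.8586 — both > 1, two phases present.
Newton–Raphson from β = 0.59:
  β = 0.5900: g = -0.22238, g' = -0.9250 → β = 0.3496
  β = 0.3496: g = -0.01615, g' = -0.8506 → β = 0.3306
  β = 0.3306: g = 0.00008, g' = -0.8599 → β = 0.3307
Converged at β = 0.3307.

β = 0.3307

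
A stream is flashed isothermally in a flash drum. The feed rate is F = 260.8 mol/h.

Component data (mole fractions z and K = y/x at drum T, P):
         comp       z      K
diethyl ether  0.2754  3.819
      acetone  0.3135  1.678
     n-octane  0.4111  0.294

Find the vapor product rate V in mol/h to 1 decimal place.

V = 139.3 mol/h

Let ψ = V/F and solve Σ zᵢ(Kᵢ−1)/(1+ψ(Kᵢ−1)) = 0.
Check two-phase: ΣzᵢKᵢ = 1.6987 > 1 and Σzᵢ/Kᵢ = 1.6572 > 1, so g(0) = 0.6987 > 0 and g(1) = -0.6572 < 0.
Newton iteration, ψ⁰ = 0.38:
  ψ = 0.3800: g = 0.14719, g' = -0.9840 → ψ = 0.5296
  ψ = 0.5296: g = 0.00427, g' = -0.9529 → ψ = 0.5341
Converged at ψ = 0.5341.
Then V = ψ·F = 0.5341·260.8 = 139.3 mol/h and L = F − V = 121.5 mol/h.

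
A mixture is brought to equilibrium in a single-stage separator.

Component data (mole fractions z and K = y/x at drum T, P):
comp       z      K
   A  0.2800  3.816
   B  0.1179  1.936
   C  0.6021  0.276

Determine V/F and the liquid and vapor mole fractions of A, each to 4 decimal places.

Material balance + equilibrium reduce to Σ zᵢ(Kᵢ−1)/(1+V/F(Kᵢ−1)) = 0.
Feasibility: ΣzᵢKᵢ = 1.4629, Σzᵢ/Kᵢ = 2.3158 — both > 1, two phases present.
Newton iteration, V/F⁰ = 0.5:
  V/F = 0.5000: g = -0.28065, g' = -1.2062 → V/F = 0.2673
  V/F = 0.2673: g = -0.00244, g' = -1.2741 → V/F = 0.2654
Converged at V/F = 0.2654.
Compositions from xᵢ = zᵢ/(1+V/F(Kᵢ−1)), yᵢ = Kᵢxᵢ:
  A: x = 0.1602, y = 0.6115
  B: x = 0.0944, y = 0.1828
  C: x = 0.7453, y = 0.2057

V/F = 0.2654, x_A = 0.1602, y_A = 0.6115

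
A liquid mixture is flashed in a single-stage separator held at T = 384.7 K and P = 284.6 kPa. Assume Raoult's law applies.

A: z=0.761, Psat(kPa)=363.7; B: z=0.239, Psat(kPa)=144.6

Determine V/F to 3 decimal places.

Raoult's law: Kᵢ = Pᵢˢᵃᵗ/P = Pᵢˢᵃᵗ/284.6.
  K_A = 363.7/284.6 = 1.27793, K_B = 144.6/284.6 = 0.50808
Iterate (Newton) starting at V/F = 0.5:
  V/F = 0.500: g = 0.0298, g' = -0.147 → V/F = 0.703
  V/F = 0.703: g = -0.0027, g' = -0.176 → V/F = 0.687
Converged at V/F = 0.687.

V/F = 0.687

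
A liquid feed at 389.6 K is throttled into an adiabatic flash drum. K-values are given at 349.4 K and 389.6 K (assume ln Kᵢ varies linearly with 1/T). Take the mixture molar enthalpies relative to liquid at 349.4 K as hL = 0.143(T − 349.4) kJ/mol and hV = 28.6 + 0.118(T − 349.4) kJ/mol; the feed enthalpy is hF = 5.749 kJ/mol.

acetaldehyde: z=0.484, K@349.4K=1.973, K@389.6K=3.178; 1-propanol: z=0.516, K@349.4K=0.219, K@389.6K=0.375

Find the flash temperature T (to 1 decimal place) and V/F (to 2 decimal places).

Adiabatic flash: solve Rachford–Rice at each trial T, then check hF = ψ·hV(T) + (1−ψ)·hL(T).
  T = 349.4 K: K = (1.973, 0.219), RR gives ψ = 0.089, H_out = 2.557 kJ/mol
  T = 389.6 K: K = (3.178, 0.375), RR gives ψ = 0.537, H_out = 20.581 kJ/mol
  T = 369.5 K: K = (2.537, 0.291), RR gives ψ = 0.347, H_out = 12.615 kJ/mol
  T = 359.4 K: K = (2.244, 0.253), RR gives ψ = 0.233, H_out = 8.040 kJ/mol
  T = 354.4 K: K = (2.106, 0.236), RR gives ψ = 0.167, H_out = 5.461 kJ/mol
  T = 356.9 K: K = (2.174, 0.244), RR gives ψ = 0.201, H_out = 6.785 kJ/mol
  T = 355.6 K: K = (2.139, 0.240), RR gives ψ = 0.183, H_out = 6.106 kJ/mol
Linear interpolation between T = 354.4 (H_out = 5.461) and T = 355.6 (H_out = 6.106) on hF = 5.749 gives T ≈ 354.9 K, at which ψ = 0.17.

T = 354.9 K, V/F = 0.17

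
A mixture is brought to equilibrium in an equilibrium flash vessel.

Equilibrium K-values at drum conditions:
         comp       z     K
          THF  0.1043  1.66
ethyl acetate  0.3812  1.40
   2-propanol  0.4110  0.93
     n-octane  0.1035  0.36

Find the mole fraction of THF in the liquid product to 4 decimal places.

Rachford–Rice: g(ψ) = Σ zᵢ(Kᵢ−1)/(1+ψ(Kᵢ−1)) = 0.
g(0) = ΣzᵢKᵢ − 1 = 0.1263 and g(1) = 1 − Σzᵢ/Kᵢ = -0.0646, so a root lies in (0, 1).
Newton iteration, ψ⁰ = 0.49:
  ψ = 0.4900: g = 0.05321, g' = -0.1607 → ψ = 0.8211
  ψ = 0.8211: g = -0.01070, g' = -0.2442 → ψ = 0.7773
  ψ = 0.7773: g = -0.00042, g' = -0.2255 → ψ = 0.7754
Converged at ψ = 0.7754.
Compositions from xᵢ = zᵢ/(1+ψ(Kᵢ−1)), yᵢ = Kᵢxᵢ:
  THF: x = 0.0690, y = 0.1145
  ethyl acetate: x = 0.2910, y = 0.4073
  2-propanol: x = 0.4346, y = 0.4042
  n-octane: x = 0.2055, y = 0.0740

x_THF = 0.0690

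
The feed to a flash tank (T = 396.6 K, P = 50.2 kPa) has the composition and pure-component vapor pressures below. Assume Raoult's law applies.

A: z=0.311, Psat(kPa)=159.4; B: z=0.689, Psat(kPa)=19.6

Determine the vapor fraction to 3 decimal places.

Raoult's law: Kᵢ = Pᵢˢᵃᵗ/P = Pᵢˢᵃᵗ/50.2.
  K_A = 159.4/50.2 = 3.17530, K_B = 19.6/50.2 = 0.39044
Rachford–Rice: g(ψ) = Σ zᵢ(Kᵢ−1)/(1+ψ(Kᵢ−1)) = 0.
Check two-phase: ΣzᵢKᵢ = 1.257 > 1 and Σzᵢ/Kᵢ = 1.863 > 1, so g(0) = 0.257 > 0 and g(1) = -0.863 < 0.
Newton–Raphson from ψ = 0.5:
  ψ = 0.500: g = -0.2801, g' = -0.867 → ψ = 0.177
  ψ = 0.177: g = 0.0175, g' = -1.089 → ψ = 0.193
Converged at ψ = 0.193.

ψ = 0.193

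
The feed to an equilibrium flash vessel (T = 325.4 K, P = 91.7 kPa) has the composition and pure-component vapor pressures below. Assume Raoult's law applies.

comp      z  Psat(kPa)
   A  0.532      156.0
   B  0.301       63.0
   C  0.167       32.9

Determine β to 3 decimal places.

β = 0.521

Raoult's law: Kᵢ = Pᵢˢᵃᵗ/P = Pᵢˢᵃᵗ/91.7.
  K_A = 156.0/91.7 = 1.70120, K_B = 63.0/91.7 = 0.68702, K_C = 32.9/91.7 = 0.35878
Let β = V/F and solve Σ zᵢ(Kᵢ−1)/(1+β(Kᵢ−1)) = 0.
Feasibility: ΣzᵢKᵢ = 1.172, Σzᵢ/Kᵢ = 1.216 — both > 1, two phases present.
Iterate (Newton) starting at β = 0.53:
  β = 0.530: g = -0.0032, g' = -0.339 → β = 0.521
Converged at β = 0.521.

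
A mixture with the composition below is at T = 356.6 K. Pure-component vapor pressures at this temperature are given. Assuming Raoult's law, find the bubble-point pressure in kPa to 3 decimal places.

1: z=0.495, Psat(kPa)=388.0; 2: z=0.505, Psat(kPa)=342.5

Pbub = 365.023 kPa

At the bubble point ψ → 0, so ΣzᵢKᵢ = 1 with Kᵢ = Pᵢˢᵃᵗ/P ⇒ P = ΣzᵢPᵢˢᵃᵗ.
P = 0.495·388.0 + 0.505·342.5 = 365.023 kPa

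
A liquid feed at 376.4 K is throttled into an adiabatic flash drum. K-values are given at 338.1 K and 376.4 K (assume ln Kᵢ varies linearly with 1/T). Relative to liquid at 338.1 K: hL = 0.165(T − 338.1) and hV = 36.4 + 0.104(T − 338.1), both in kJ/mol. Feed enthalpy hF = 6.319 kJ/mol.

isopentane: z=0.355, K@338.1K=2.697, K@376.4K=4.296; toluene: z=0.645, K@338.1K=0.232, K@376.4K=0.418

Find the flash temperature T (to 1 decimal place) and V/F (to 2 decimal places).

T = 344.5 K, V/F = 0.15

Adiabatic flash: solve Rachford–Rice at each trial T, then check hF = ψ·hV(T) + (1−ψ)·hL(T).
  T = 338.1 K: K = (2.697, 0.232), RR gives ψ = 0.082, H_out = 2.991 kJ/mol
  T = 376.4 K: K = (4.296, 0.418), RR gives ψ = 0.414, H_out = 20.431 kJ/mol
  T = 357.2 K: K = (3.445, 0.316), RR gives ψ = 0.255, H_out = 12.145 kJ/mol
  T = 347.6 K: K = (3.056, 0.272), RR gives ψ = 0.174, H_out = 7.793 kJ/mol
  T = 342.9 K: K = (2.875, 0.252), RR gives ψ = 0.130, H_out = 5.500 kJ/mol
  T = 345.2 K: K = (2.963, 0.261), RR gives ψ = 0.152, H_out = 6.639 kJ/mol
  T = 344.0 K: K = (2.917, 0.256), RR gives ψ = 0.141, H_out = 6.050 kJ/mol
Linear interpolation between T = 344.0 (H_out = 6.050) and T = 345.2 (H_out = 6.639) on hF = 6.319 gives T ≈ 344.5 K, at which ψ = 0.15.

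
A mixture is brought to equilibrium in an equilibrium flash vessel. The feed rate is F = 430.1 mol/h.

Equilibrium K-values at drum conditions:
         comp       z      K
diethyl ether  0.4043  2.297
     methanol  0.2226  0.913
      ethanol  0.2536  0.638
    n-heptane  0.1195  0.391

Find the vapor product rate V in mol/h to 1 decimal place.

V = 306.0 mol/h

Iterate (Newton) starting at ψ = 0.35:
  ψ = 0.3500: g = 0.14307, g' = -0.4387 → ψ = 0.6761
  ψ = 0.6761: g = 0.01352, g' = -0.3813 → ψ = 0.7116
  ψ = 0.7116: g = -0.00005, g' = -0.3842 → ψ = 0.7115
Converged at ψ = 0.7115.
Then V = ψ·F = 0.7115·430.1 = 306.0 mol/h and L = F − V = 124.1 mol/h.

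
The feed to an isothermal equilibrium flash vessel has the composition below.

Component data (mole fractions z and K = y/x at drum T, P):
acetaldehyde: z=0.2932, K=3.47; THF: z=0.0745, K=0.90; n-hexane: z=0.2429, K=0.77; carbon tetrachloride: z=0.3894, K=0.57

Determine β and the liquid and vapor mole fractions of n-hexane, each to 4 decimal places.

β = 0.5850, x_n-hexane = 0.2807, y_n-hexane = 0.2161

Rachford–Rice: g(β) = Σ zᵢ(Kᵢ−1)/(1+β(Kᵢ−1)) = 0.
g(0) = ΣzᵢKᵢ − 1 = 0.4934 and g(1) = 1 − Σzᵢ/Kᵢ = -0.1659, so a root lies in (0, 1).
Newton iteration, β⁰ = 0.4:
  β = 0.4000: g = 0.09278, g' = -0.5740 → β = 0.5616
  β = 0.5616: g = 0.01057, g' = -0.4568 → β = 0.5848
  β = 0.5848: g = 0.00013, g' = -0.4459 → β = 0.5850
Converged at β = 0.5850.
Compositions from xᵢ = zᵢ/(1+β(Kᵢ−1)), yᵢ = Kᵢxᵢ:
  acetaldehyde: x = 0.1199, y = 0.4161
  THF: x = 0.0791, y = 0.0712
  n-hexane: x = 0.2807, y = 0.2161
  carbon tetrachloride: x = 0.5203, y = 0.2966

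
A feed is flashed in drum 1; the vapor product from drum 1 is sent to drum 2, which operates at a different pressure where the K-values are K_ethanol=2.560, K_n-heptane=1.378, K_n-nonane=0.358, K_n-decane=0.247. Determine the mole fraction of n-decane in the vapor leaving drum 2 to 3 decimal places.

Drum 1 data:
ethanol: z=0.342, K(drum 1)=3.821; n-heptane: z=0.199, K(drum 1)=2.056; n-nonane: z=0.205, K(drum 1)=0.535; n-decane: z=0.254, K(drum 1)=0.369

y_n-decane (drum 2) = 0.079

Drum 1:
Let ψ₁ = V/F and solve Σ zᵢ(Kᵢ−1)/(1+ψ₁(Kᵢ−1)) = 0.
Check two-phase: ΣzᵢKᵢ = 1.919 > 1 and Σzᵢ/Kᵢ = 1.258 > 1, so g(0) = 0.919 > 0 and g(1) = -0.258 < 0.
Newton iteration, ψ₁⁰ = 0.59:
  ψ₁ = 0.590: g = 0.1049, g' = -0.808 → ψ₁ = 0.720
  ψ₁ = 0.720: g = 0.0009, g' = -0.808 → ψ₁ = 0.721
Converged at ψ₁ = 0.721.
Drum-1 compositions:
  ethanol: x = 0.113, y = 0.431
  n-heptane: x = 0.113, y = 0.232
  n-nonane: x = 0.308, y = 0.165
  n-decane: x = 0.466, y = 0.172
Drum-2 feed = drum-1 vapor: z₂ = (0.4308, 0.2323, 0.1650, 0.1719).
Drum 2:
Rachford–Rice: g(ψ₂) = Σ zᵢ(Kᵢ−1)/(1+ψ₂(Kᵢ−1)) = 0.
Feasibility: ΣzᵢKᵢ = 1.524, Σzᵢ/Kᵢ = 1.494 — both > 1, two phases present.
Newton iteration, ψ₂⁰ = 0.5:
  ψ₂ = 0.500: g = 0.0878, g' = -0.753 → ψ₂ = 0.617
  ψ₂ = 0.617: g = -0.0033, g' = -0.820 → ψ₂ = 0.613
Converged at ψ₂ = 0.613.
  ethanol: x = 0.220, y = 0.564
  n-heptane: x = 0.189, y = 0.260
  n-nonane: x = 0.272, y = 0.097
  n-decane: x = 0.319, y = 0.079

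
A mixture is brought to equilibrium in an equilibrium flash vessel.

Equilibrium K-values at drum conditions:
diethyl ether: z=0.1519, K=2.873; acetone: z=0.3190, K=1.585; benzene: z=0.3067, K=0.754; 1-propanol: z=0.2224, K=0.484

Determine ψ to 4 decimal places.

Rachford–Rice: g(ψ) = Σ zᵢ(Kᵢ−1)/(1+ψ(Kᵢ−1)) = 0.
g(0) = ΣzᵢKᵢ − 1 = 0.2809 and g(1) = 1 − Σzᵢ/Kᵢ = -0.1204, so a root lies in (0, 1).
Newton iteration, ψ⁰ = 0.5:
  ψ = 0.5000: g = 0.05061, g' = -0.3391 → ψ = 0.6492
  ψ = 0.6492: g = 0.00128, g' = -0.3260 → ψ = 0.6531
Converged at ψ = 0.6531.

ψ = 0.6531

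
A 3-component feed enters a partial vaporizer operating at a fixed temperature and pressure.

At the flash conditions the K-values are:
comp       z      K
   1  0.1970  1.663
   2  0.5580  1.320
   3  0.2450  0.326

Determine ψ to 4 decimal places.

ψ = 0.5085

Rachford–Rice: g(ψ) = Σ zᵢ(Kᵢ−1)/(1+ψ(Kᵢ−1)) = 0.
g(0) = ΣzᵢKᵢ − 1 = 0.1440 and g(1) = 1 − Σzᵢ/Kᵢ = -0.2927, so a root lies in (0, 1).
Newton–Raphson from ψ = 0.45:
  ψ = 0.4500: g = 0.01966, g' = -0.3243 → ψ = 0.5106
  ψ = 0.5106: g = -0.00073, g' = -0.3493 → ψ = 0.5085
Converged at ψ = 0.5085.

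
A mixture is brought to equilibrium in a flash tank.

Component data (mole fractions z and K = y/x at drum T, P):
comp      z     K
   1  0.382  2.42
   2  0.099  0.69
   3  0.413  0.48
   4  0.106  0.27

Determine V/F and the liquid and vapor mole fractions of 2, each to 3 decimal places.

Newton iteration, V/F⁰ = 0.37:
  V/F = 0.370: g = -0.0510, g' = -0.620 → V/F = 0.288
  V/F = 0.288: g = 0.0009, g' = -0.645 → V/F = 0.289
Converged at V/F = 0.289.
Compositions from xᵢ = zᵢ/(1+V/F(Kᵢ−1)), yᵢ = Kᵢxᵢ:
  1: x = 0.271, y = 0.655
  2: x = 0.109, y = 0.075
  3: x = 0.486, y = 0.233
  4: x = 0.134, y = 0.036

V/F = 0.289, x_2 = 0.109, y_2 = 0.075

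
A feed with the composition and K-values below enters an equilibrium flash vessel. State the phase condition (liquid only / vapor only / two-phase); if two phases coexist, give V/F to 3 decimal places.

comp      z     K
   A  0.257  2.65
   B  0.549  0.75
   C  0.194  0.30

two-phase, V/F = 0.230

ΣzᵢKᵢ = 1.151; Σzᵢ/Kᵢ = 1.476.
Both exceed 1, so a two-phase solution exists.
Newton–Raphson from ψ = 0.5:
  ψ = 0.500: g = -0.1334, g' = -0.480 → ψ = 0.222
  ψ = 0.222: g = 0.0043, g' = -0.547 → ψ = 0.230
Converged at ψ = 0.230.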